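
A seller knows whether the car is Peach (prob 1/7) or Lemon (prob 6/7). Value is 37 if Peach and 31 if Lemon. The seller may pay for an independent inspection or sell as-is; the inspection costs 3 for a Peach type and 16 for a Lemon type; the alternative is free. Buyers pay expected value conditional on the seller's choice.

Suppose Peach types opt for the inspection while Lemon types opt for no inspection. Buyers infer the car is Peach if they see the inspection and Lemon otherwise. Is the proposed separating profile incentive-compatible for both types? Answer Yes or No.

Yes

Under these beliefs, the inspection earns price 37 and no inspection earns price 31.
Peach: the inspection nets 37 − 3 = 34; no inspection nets 31. Peach prefers the inspection.
Lemon: the inspection nets 37 − 16 = 21; no inspection nets 31. Lemon prefers no inspection.
Neither type deviates, so the separating profile is an equilibrium.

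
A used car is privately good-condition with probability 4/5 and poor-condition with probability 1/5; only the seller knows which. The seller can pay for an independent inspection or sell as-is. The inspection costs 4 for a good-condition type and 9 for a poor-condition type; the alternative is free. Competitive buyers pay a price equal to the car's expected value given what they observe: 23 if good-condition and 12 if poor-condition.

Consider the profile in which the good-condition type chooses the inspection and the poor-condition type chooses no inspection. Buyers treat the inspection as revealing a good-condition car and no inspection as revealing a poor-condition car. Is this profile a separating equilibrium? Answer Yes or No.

Under these beliefs, the inspection earns price 23 and no inspection earns price 12.
good-condition: the inspection nets 23 − 4 = 19; no inspection nets 12. good-condition prefers the inspection.
poor-condition: the inspection nets 23 − 9 = 14; no inspection nets 12. poor-condition would deviate to the inspection.
poor-condition has a profitable deviation, so the profile is not an equilibrium.

No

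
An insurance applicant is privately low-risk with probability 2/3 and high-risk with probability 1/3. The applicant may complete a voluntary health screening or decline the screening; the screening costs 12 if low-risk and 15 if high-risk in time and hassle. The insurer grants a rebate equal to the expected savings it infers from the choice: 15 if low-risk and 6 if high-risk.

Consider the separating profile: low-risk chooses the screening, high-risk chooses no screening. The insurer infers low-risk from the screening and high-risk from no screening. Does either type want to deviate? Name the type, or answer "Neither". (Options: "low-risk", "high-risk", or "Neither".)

low-risk

The screening pays 15; no screening pays 6.
low-risk: assigned the screening, nets 15 − 12 = 3; deviating to no screening nets 6.
high-risk: assigned no screening, nets 6; deviating to the screening nets 15 − 15 = 0.
The low-risk type gains 3 by deviating.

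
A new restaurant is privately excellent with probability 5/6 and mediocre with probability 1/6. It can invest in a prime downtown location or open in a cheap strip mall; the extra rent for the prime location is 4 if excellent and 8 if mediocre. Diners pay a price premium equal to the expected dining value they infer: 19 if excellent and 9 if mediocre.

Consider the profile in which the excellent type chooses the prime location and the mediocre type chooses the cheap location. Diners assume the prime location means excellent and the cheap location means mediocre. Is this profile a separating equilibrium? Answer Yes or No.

Under these beliefs, the prime location earns price premium 19 and the cheap location earns price premium 9.
excellent: the prime location nets 19 − 4 = 15; the cheap location nets 9. excellent prefers the prime location.
mediocre: the prime location nets 19 − 8 = 11; the cheap location nets 9. mediocre would deviate to the prime location.
mediocre has a profitable deviation, so the profile is not an equilibrium.

No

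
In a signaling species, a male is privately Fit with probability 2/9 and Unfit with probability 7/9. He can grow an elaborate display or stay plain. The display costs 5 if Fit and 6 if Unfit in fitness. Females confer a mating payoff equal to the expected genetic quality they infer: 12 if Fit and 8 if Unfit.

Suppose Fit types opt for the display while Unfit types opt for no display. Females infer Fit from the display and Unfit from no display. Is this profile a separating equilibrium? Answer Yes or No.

No

Under these beliefs, the display earns mating payoff 12 and no display earns mating payoff 8.
Fit: the display nets 12 − 5 = 7; no display nets 8. Fit would deviate to no display.
Unfit: the display nets 12 − 6 = 6; no display nets 8. Unfit prefers no display.
Fit has a profitable deviation, so the profile is not an equilibrium.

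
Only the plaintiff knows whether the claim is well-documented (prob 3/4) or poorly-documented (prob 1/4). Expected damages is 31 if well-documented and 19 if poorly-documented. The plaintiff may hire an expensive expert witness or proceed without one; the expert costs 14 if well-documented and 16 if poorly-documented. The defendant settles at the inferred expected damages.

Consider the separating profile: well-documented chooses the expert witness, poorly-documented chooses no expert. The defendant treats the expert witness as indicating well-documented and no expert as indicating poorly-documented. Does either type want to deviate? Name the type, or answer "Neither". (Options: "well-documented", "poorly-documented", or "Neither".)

The expert witness pays 31; no expert pays 19.
well-documented: assigned the expert witness, nets 31 − 14 = 17; deviating to no expert nets 19.
poorly-documented: assigned no expert, nets 19; deviating to the expert witness nets 31 − 16 = 15.
The well-documented type gains 2 by deviating.

well-documented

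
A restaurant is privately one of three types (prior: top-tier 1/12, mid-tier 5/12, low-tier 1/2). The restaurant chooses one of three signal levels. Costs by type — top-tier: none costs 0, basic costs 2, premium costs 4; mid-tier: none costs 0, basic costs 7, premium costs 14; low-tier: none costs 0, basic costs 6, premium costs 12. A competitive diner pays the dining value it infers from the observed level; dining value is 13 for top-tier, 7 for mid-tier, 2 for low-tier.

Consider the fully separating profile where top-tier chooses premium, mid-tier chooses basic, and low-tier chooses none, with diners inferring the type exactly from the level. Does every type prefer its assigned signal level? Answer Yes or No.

No

Separating price premiums: premium → 13, basic → 7, none → 2.
top-tier (assigned premium): none: 2 − 0 = 2; basic: 7 − 2 = 5; premium: 13 − 4 = 9. top-tier stays.
mid-tier (assigned basic): none: 2 − 0 = 2; basic: 7 − 7 = 0; premium: 13 − 14 = -1. mid-tier prefers none.
low-tier (assigned none): none: 2 − 0 = 2; basic: 7 − 6 = 1; premium: 13 − 12 = 1. low-tier stays.
At least one type deviates; the separating profile fails.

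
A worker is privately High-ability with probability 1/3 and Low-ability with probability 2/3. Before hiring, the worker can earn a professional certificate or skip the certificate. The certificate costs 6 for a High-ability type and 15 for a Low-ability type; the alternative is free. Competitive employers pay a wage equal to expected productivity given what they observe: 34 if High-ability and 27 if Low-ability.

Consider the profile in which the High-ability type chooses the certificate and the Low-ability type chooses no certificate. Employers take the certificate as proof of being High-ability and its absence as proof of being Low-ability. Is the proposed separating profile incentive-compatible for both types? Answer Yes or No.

Under these beliefs, the certificate earns wage 34 and no certificate earns wage 27.
High-ability: the certificate nets 34 − 6 = 28; no certificate nets 27. High-ability prefers the certificate.
Low-ability: the certificate nets 34 − 15 = 19; no certificate nets 27. Low-ability prefers no certificate.
Neither type deviates, so the separating profile is an equilibrium.

Yes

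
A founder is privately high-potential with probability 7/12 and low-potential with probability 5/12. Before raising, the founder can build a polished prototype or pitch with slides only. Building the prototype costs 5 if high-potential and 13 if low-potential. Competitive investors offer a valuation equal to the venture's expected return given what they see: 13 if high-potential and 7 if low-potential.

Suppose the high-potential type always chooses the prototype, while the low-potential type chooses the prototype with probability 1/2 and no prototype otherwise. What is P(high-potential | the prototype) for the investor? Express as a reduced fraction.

P(the prototype) = (7/12)·1 + (5/12)·(1/2) = 19/24.
By Bayes' rule, P(high-potential | the prototype) = (7/12) / (19/24) = 14/19.

14/19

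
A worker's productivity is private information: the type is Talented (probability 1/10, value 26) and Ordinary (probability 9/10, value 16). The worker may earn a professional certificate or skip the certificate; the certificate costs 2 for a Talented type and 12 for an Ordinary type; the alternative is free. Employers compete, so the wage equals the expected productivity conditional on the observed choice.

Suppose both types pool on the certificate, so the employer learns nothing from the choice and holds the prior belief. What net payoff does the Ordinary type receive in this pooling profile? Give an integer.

5

Pooled wage = 1/10·26 + 9/10·16 = 17.
Ordinary pays cost 12 for the certificate, so net payoff = 17 − 12 = 5.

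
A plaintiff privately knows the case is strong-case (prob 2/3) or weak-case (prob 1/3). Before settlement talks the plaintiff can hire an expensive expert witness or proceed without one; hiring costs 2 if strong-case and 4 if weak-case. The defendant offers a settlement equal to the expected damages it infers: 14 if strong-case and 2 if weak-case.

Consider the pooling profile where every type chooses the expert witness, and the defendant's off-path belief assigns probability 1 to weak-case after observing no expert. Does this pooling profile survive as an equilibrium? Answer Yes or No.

Yes

On path, the defendant holds the prior and pays 2/3·14 + 1/3·2 = 10. Off path (no expert), believing weak-case, it pays 2.
strong-case: the expert witness nets 10 − 2 = 8; no expert nets 2. strong-case stays.
weak-case: the expert witness nets 10 − 4 = 6; no expert nets 2. weak-case stays.
No type deviates, so pooling is sustained.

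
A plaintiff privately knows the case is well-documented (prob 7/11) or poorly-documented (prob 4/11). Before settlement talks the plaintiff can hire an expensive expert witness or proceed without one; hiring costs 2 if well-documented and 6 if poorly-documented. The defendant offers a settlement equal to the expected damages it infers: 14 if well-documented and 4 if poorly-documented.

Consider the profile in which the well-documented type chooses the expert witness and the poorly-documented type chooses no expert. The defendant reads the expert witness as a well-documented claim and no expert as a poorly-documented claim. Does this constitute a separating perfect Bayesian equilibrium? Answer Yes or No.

Under these beliefs, the expert witness earns settlement 14 and no expert earns settlement 4.
well-documented: the expert witness nets 14 − 2 = 12; no expert nets 4. well-documented prefers the expert witness.
poorly-documented: the expert witness nets 14 − 6 = 8; no expert nets 4. poorly-documented would deviate to the expert witness.
poorly-documented has a profitable deviation, so the profile is not an equilibrium.

No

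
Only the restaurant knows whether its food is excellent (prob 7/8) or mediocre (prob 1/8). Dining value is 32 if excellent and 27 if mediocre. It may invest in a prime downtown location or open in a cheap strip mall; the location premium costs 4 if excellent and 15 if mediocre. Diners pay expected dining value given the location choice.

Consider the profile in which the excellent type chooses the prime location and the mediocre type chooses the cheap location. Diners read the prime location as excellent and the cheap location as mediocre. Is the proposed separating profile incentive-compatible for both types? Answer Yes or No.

Under these beliefs, the prime location earns price premium 32 and the cheap location earns price premium 27.
excellent: the prime location nets 32 − 4 = 28; the cheap location nets 27. excellent prefers the prime location.
mediocre: the prime location nets 32 − 15 = 17; the cheap location nets 27. mediocre prefers the cheap location.
Neither type deviates, so the separating profile is an equilibrium.

Yes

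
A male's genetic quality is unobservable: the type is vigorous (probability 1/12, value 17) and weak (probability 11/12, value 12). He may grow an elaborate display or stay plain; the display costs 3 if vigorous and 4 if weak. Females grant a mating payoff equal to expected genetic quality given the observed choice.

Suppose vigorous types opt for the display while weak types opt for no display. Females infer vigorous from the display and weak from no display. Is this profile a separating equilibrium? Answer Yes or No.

No

Under these beliefs, the display earns mating payoff 17 and no display earns mating payoff 12.
vigorous: the display nets 17 − 3 = 14; no display nets 12. vigorous prefers the display.
weak: the display nets 17 − 4 = 13; no display nets 12. weak would deviate to the display.
weak has a profitable deviation, so the profile is not an equilibrium.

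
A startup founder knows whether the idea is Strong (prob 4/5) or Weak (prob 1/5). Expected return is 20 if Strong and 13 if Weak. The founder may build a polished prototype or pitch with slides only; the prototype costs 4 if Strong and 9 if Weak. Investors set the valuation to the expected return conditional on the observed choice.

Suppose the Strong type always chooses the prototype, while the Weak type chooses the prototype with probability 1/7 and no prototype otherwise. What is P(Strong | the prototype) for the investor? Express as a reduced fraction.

P(the prototype) = (4/5)·1 + (1/5)·(1/7) = 29/35.
By Bayes' rule, P(Strong | the prototype) = (4/5) / (29/35) = 28/29.

28/29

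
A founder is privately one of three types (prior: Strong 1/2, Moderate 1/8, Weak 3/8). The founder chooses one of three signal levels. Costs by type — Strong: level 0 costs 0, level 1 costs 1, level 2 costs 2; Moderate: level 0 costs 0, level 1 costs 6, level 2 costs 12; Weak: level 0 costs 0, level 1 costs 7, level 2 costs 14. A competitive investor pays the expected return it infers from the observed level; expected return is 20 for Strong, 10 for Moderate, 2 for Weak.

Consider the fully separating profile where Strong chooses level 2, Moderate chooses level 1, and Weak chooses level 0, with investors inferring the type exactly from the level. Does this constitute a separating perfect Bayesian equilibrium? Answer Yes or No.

No

Separating valuations: level 2 → 20, level 1 → 10, level 0 → 2.
Strong (assigned level 2): level 0: 2 − 0 = 2; level 1: 10 − 1 = 9; level 2: 20 − 2 = 18. Strong stays.
Moderate (assigned level 1): level 0: 2 − 0 = 2; level 1: 10 − 6 = 4; level 2: 20 − 12 = 8. Moderate prefers level 2.
Weak (assigned level 0): level 0: 2 − 0 = 2; level 1: 10 − 7 = 3; level 2: 20 − 14 = 6. Weak prefers level 2.
At least one type deviates; the separating profile fails.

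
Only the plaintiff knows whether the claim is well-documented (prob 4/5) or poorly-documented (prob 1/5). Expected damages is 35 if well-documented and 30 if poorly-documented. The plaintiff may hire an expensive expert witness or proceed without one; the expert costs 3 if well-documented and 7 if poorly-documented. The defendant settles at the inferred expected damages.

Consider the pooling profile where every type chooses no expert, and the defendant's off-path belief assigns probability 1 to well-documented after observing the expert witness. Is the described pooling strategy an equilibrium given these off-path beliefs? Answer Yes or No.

On path, the defendant holds the prior and pays 4/5·35 + 1/5·30 = 34. Off path (the expert witness), believing well-documented, it pays 35.
well-documented: no expert nets 34; the expert witness nets 35 − 3 = 32. well-documented stays.
poorly-documented: no expert nets 34; the expert witness nets 35 − 7 = 28. poorly-documented stays.
No type deviates, so pooling is sustained.

Yes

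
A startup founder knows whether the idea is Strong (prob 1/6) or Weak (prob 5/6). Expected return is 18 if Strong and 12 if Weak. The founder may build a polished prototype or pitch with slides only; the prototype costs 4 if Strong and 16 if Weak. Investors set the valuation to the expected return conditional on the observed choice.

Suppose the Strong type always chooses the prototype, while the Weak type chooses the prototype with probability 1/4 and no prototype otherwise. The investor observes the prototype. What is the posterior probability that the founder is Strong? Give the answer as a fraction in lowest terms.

4/9

P(the prototype) = (1/6)·1 + (5/6)·(1/4) = 3/8.
By Bayes' rule, P(Strong | the prototype) = (1/6) / (3/8) = 4/9.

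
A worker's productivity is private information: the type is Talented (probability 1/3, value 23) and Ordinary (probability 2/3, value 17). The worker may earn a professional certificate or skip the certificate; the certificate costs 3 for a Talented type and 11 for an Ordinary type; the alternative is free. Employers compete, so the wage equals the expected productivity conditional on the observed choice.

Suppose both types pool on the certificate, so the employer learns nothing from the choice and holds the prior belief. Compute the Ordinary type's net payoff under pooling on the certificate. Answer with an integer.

8

Pooled wage = 1/3·23 + 2/3·17 = 19.
Ordinary pays cost 11 for the certificate, so net payoff = 19 − 11 = 8.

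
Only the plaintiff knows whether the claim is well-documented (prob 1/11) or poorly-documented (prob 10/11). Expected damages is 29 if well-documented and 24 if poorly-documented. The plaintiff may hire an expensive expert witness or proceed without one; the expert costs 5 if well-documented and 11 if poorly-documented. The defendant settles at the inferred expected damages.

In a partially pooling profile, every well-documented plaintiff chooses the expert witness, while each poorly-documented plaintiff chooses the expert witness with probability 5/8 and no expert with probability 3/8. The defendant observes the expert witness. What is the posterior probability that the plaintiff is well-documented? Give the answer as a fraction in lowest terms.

4/29

P(the expert witness) = (1/11)·1 + (10/11)·(5/8) = 29/44.
By Bayes' rule, P(well-documented | the expert witness) = (1/11) / (29/44) = 4/29.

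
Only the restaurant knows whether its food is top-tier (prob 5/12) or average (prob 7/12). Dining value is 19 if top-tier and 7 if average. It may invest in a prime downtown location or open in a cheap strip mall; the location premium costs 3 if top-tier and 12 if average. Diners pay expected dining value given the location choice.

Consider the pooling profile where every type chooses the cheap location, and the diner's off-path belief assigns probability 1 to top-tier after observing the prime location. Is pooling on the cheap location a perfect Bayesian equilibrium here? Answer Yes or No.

On path, the diner holds the prior and pays 5/12·19 + 7/12·7 = 12. Off path (the prime location), believing top-tier, it pays 19.
top-tier: the cheap location nets 12; the prime location nets 19 − 3 = 16. top-tier would deviate.
average: the cheap location nets 12; the prime location nets 19 − 12 = 7. average stays.
A type deviates, so pooling fails.

No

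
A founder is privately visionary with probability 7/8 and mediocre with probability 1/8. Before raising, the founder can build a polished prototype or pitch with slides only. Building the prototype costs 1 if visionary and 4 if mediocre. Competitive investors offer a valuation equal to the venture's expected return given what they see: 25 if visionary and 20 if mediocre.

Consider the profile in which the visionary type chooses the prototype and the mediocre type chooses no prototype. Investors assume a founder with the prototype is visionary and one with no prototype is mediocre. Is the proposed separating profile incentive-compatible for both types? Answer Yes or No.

Under these beliefs, the prototype earns valuation 25 and no prototype earns valuation 20.
visionary: the prototype nets 25 − 1 = 24; no prototype nets 20. visionary prefers the prototype.
mediocre: the prototype nets 25 − 4 = 21; no prototype nets 20. mediocre would deviate to the prototype.
mediocre has a profitable deviation, so the profile is not an equilibrium.

No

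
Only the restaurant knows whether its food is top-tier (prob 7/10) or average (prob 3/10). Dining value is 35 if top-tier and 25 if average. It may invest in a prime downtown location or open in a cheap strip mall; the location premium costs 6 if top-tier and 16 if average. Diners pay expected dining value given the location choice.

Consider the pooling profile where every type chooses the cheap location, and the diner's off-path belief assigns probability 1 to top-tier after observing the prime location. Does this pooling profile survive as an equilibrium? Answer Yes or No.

Yes

On path, the diner holds the prior and pays 7/10·35 + 3/10·25 = 32. Off path (the prime location), believing top-tier, it pays 35.
top-tier: the cheap location nets 32; the prime location nets 35 − 6 = 29. top-tier stays.
average: the cheap location nets 32; the prime location nets 35 − 16 = 19. average stays.
No type deviates, so pooling is sustained.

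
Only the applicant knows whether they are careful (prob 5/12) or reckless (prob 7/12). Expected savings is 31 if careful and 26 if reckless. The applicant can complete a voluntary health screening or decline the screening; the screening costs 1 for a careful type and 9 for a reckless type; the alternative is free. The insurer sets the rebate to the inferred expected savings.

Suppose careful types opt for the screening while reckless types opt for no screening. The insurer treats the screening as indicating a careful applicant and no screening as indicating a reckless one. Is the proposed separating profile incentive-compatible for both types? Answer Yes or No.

Yes

Under these beliefs, the screening earns rebate 31 and no screening earns rebate 26.
careful: the screening nets 31 − 1 = 30; no screening nets 26. careful prefers the screening.
reckless: the screening nets 31 − 9 = 22; no screening nets 26. reckless prefers no screening.
Neither type deviates, so the separating profile is an equilibrium.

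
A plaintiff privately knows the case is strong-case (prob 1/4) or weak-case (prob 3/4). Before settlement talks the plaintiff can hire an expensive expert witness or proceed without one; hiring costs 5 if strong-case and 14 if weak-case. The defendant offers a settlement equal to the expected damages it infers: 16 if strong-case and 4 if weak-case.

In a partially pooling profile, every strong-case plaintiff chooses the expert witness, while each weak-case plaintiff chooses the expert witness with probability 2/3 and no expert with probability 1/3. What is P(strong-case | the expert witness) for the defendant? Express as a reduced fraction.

1/3

P(the expert witness) = (1/4)·1 + (3/4)·(2/3) = 3/4.
By Bayes' rule, P(strong-case | the expert witness) = (1/4) / (3/4) = 1/3.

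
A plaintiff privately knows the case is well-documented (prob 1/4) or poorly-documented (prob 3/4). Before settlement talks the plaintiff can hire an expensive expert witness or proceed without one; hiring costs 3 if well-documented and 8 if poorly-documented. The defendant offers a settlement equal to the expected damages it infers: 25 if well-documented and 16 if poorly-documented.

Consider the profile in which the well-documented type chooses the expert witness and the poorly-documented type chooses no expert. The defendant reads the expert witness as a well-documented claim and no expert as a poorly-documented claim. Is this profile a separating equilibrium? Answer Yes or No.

No

Under these beliefs, the expert witness earns settlement 25 and no expert earns settlement 16.
well-documented: the expert witness nets 25 − 3 = 22; no expert nets 16. well-documented prefers the expert witness.
poorly-documented: the expert witness nets 25 − 8 = 17; no expert nets 16. poorly-documented would deviate to the expert witness.
poorly-documented has a profitable deviation, so the profile is not an equilibrium.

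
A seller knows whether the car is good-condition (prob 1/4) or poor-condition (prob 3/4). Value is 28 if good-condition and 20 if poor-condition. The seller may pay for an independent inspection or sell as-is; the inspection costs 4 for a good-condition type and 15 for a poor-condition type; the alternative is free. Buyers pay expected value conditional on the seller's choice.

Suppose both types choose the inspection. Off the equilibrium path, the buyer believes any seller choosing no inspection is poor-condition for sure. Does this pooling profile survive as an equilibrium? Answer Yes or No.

No

On path, the buyer holds the prior and pays 1/4·28 + 3/4·20 = 22. Off path (no inspection), believing poor-condition, it pays 20.
good-condition: the inspection nets 22 − 4 = 18; no inspection nets 20. good-condition would deviate.
poor-condition: the inspection nets 22 − 15 = 7; no inspection nets 20. poor-condition would deviate.
A type deviates, so pooling fails.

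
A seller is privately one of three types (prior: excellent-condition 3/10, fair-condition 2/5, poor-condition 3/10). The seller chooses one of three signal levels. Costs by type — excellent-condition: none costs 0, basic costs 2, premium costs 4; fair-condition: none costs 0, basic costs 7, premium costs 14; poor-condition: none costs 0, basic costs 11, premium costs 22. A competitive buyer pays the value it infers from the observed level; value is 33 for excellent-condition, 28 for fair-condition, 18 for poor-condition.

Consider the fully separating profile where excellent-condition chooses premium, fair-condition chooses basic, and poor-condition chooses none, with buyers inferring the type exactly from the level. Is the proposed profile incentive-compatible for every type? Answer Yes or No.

Separating prices: premium → 33, basic → 28, none → 18.
excellent-condition (assigned premium): none: 18 − 0 = 18; basic: 28 − 2 = 26; premium: 33 − 4 = 29. excellent-condition stays.
fair-condition (assigned basic): none: 18 − 0 = 18; basic: 28 − 7 = 21; premium: 33 − 14 = 19. fair-condition stays.
poor-condition (assigned none): none: 18 − 0 = 18; basic: 28 − 11 = 17; premium: 33 − 22 = 11. poor-condition stays.
Every type prefers its assigned level; separation holds.

Yes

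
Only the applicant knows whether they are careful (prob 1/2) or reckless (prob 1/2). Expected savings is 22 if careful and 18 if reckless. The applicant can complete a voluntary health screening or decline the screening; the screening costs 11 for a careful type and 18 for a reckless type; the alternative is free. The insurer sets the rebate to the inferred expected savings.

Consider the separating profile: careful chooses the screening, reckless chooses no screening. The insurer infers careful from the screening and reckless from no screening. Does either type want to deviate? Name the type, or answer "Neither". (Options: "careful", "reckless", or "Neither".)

The screening pays 22; no screening pays 18.
careful: assigned the screening, nets 22 − 11 = 11; deviating to no screening nets 18.
reckless: assigned no screening, nets 18; deviating to the screening nets 22 − 18 = 4.
The careful type gains 7 by deviating.

careful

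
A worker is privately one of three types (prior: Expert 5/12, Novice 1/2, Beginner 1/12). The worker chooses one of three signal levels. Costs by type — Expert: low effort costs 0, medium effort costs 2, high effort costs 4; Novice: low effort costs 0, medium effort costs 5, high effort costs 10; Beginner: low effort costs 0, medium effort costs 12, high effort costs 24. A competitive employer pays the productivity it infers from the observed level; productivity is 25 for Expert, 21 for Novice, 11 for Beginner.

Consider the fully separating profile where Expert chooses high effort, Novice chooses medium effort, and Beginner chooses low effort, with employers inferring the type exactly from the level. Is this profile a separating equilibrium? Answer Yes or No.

Yes

Separating wages: high effort → 25, medium effort → 21, low effort → 11.
Expert (assigned high effort): low effort: 11 − 0 = 11; medium effort: 21 − 2 = 19; high effort: 25 − 4 = 21. Expert stays.
Novice (assigned medium effort): low effort: 11 − 0 = 11; medium effort: 21 − 5 = 16; high effort: 25 − 10 = 15. Novice stays.
Beginner (assigned low effort): low effort: 11 − 0 = 11; medium effort: 21 − 12 = 9; high effort: 25 − 24 = 1. Beginner stays.
Every type prefers its assigned level; separation holds.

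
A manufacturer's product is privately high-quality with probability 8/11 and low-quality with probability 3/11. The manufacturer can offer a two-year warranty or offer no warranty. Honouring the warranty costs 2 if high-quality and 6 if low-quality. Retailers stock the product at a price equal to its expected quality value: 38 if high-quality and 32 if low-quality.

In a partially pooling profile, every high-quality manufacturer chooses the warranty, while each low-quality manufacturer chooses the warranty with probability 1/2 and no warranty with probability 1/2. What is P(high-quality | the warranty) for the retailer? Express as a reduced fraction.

P(the warranty) = (8/11)·1 + (3/11)·(1/2) = 19/22.
By Bayes' rule, P(high-quality | the warranty) = (8/11) / (19/22) = 16/19.

16/19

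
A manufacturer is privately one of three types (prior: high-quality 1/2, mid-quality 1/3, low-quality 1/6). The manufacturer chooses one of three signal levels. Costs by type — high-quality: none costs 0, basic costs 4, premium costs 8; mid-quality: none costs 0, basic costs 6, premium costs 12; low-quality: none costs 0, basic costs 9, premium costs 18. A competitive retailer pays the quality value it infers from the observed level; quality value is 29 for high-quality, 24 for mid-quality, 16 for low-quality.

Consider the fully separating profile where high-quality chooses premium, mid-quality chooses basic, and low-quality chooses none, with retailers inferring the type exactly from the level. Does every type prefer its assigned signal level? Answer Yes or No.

Separating prices: premium → 29, basic → 24, none → 16.
high-quality (assigned premium): none: 16 − 0 = 16; basic: 24 − 4 = 20; premium: 29 − 8 = 21. high-quality stays.
mid-quality (assigned basic): none: 16 − 0 = 16; basic: 24 − 6 = 18; premium: 29 − 12 = 17. mid-quality stays.
low-quality (assigned none): none: 16 − 0 = 16; basic: 24 − 9 = 15; premium: 29 − 18 = 11. low-quality stays.
Every type prefers its assigned level; separation holds.

Yes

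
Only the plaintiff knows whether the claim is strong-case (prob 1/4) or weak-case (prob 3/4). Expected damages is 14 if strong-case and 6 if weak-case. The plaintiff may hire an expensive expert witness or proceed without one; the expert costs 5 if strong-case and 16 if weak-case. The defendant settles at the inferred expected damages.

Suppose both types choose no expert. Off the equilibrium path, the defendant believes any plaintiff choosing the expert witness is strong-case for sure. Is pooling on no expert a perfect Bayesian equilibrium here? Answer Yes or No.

On path, the defendant holds the prior and pays 1/4·14 + 3/4·6 = 8. Off path (the expert witness), believing strong-case, it pays 14.
strong-case: no expert nets 8; the expert witness nets 14 − 5 = 9. strong-case would deviate.
weak-case: no expert nets 8; the expert witness nets 14 − 16 = -2. weak-case stays.
A type deviates, so pooling fails.

No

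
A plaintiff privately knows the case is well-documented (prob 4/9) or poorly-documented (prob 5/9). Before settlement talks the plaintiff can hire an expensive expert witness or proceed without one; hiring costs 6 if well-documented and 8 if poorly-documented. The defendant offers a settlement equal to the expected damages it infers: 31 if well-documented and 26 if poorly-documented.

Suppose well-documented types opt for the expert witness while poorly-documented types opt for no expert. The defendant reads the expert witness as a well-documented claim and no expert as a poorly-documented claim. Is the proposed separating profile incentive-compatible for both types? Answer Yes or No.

Under these beliefs, the expert witness earns settlement 31 and no expert earns settlement 26.
well-documented: the expert witness nets 31 − 6 = 25; no expert nets 26. well-documented would deviate to no expert.
poorly-documented: the expert witness nets 31 − 8 = 23; no expert nets 26. poorly-documented prefers no expert.
well-documented has a profitable deviation, so the profile is not an equilibrium.

No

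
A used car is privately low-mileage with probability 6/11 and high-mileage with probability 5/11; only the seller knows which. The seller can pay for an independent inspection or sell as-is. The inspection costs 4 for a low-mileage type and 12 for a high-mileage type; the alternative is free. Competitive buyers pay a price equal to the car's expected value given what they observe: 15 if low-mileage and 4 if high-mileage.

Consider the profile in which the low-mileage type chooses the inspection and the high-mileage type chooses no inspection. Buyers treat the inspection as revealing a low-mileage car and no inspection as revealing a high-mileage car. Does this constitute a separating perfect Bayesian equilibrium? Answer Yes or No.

Under these beliefs, the inspection earns price 15 and no inspection earns price 4.
low-mileage: the inspection nets 15 − 4 = 11; no inspection nets 4. low-mileage prefers the inspection.
high-mileage: the inspection nets 15 − 12 = 3; no inspection nets 4. high-mileage prefers no inspection.
Neither type deviates, so the separating profile is an equilibrium.

Yes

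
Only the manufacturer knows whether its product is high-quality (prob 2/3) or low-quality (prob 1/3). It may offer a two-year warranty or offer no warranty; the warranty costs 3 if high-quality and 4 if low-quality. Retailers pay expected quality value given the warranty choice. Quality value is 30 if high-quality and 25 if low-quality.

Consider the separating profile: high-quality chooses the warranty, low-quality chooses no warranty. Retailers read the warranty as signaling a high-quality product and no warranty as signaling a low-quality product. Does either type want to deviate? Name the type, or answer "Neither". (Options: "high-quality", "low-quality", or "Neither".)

low-quality

The warranty pays 30; no warranty pays 25.
high-quality: assigned the warranty, nets 30 − 3 = 27; deviating to no warranty nets 25.
low-quality: assigned no warranty, nets 25; deviating to the warranty nets 30 − 4 = 26.
The low-quality type gains 1 by deviating.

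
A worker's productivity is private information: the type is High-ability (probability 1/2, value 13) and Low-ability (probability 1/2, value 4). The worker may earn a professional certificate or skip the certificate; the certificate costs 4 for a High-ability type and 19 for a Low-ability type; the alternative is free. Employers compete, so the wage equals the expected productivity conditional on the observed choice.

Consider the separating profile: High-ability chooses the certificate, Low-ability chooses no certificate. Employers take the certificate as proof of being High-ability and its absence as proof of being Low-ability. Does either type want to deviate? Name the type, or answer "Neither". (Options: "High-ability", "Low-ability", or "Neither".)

The certificate pays 13; no certificate pays 4.
High-ability: assigned the certificate, nets 13 − 4 = 9; deviating to no certificate nets 4.
Low-ability: assigned no certificate, nets 4; deviating to the certificate nets 13 − 19 = -6.
Both types strictly prefer their assigned action; no profitable deviation.

Neither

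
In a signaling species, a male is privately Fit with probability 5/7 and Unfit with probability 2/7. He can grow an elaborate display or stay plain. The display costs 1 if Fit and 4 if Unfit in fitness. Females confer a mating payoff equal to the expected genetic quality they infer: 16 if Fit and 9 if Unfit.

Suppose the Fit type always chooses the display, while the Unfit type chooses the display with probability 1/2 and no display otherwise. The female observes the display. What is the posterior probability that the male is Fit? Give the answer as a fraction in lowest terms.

5/6

P(the display) = (5/7)·1 + (2/7)·(1/2) = 6/7.
By Bayes' rule, P(Fit | the display) = (5/7) / (6/7) = 5/6.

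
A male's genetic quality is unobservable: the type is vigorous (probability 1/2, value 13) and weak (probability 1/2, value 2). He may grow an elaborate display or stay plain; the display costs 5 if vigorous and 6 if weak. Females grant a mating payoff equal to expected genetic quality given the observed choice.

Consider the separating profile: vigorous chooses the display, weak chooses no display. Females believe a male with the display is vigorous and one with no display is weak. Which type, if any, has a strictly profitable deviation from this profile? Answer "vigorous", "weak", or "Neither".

The display pays 13; no display pays 2.
vigorous: assigned the display, nets 13 − 5 = 8; deviating to no display nets 2.
weak: assigned no display, nets 2; deviating to the display nets 13 − 6 = 7.
The weak type gains 5 by deviating.

weak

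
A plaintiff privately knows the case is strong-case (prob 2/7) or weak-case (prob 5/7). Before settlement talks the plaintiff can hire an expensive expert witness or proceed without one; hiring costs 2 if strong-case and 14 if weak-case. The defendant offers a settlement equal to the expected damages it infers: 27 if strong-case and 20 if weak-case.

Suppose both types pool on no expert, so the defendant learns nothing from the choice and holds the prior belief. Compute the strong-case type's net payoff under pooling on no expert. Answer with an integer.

Pooled settlement = 2/7·27 + 5/7·20 = 22.
strong-case pays no cost for no expert, so net payoff = 22.

22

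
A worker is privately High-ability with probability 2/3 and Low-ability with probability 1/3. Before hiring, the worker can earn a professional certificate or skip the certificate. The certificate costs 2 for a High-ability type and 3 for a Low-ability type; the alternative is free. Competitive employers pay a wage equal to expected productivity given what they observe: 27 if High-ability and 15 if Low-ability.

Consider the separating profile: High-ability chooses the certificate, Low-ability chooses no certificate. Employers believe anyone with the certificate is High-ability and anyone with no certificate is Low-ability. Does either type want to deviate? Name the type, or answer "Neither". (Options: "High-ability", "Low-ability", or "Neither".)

Low-ability

The certificate pays 27; no certificate pays 15.
High-ability: assigned the certificate, nets 27 − 2 = 25; deviating to no certificate nets 15.
Low-ability: assigned no certificate, nets 15; deviating to the certificate nets 27 − 3 = 24.
The Low-ability type gains 9 by deviating.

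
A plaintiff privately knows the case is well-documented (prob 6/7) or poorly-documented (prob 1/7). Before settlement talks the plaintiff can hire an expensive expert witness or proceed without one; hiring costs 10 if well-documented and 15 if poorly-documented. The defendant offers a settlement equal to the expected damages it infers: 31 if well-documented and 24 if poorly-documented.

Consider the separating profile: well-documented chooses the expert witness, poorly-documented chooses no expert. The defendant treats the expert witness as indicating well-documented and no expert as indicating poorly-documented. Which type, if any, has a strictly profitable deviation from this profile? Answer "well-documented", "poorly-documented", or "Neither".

well-documented

The expert witness pays 31; no expert pays 24.
well-documented: assigned the expert witness, nets 31 − 10 = 21; deviating to no expert nets 24.
poorly-documented: assigned no expert, nets 24; deviating to the expert witness nets 31 − 15 = 16.
The well-documented type gains 3 by deviating.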